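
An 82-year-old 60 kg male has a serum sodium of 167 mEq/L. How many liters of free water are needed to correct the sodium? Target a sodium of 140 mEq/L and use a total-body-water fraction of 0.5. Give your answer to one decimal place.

TBW = 0.5 · 60 = 30 L
Free water deficit = TBW · (Na/140 − 1)
= 30 · (167/140 − 1)
= 30 · 0.1929
= 5.79 L

5.8 L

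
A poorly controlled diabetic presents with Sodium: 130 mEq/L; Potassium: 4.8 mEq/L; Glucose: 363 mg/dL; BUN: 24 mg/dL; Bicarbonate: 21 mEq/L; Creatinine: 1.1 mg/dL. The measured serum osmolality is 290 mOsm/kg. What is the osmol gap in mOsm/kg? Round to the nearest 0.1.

1.3 mOsm/kg

Calculated osmolality = 2·Na + glucose/18 + BUN/2.8
= 2·130 + 363/18 + 24/2.8
= 260 + 20.17 + 8.57
= 288.74 mOsm/kg ≈ 288.7 mOsm/kg
Osmolar gap = measured − calculated = 290 − 288.7 = 1.3 mOsm/kg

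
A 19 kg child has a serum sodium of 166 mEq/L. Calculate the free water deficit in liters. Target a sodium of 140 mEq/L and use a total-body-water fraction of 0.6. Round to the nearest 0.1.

2.1 L

TBW = 0.6 · 19 = 11.4 L
Free water deficit = TBW · (Na/140 − 1)
= 11.4 · (166/140 − 1)
= 11.4 · 0.1857
= 2.12 L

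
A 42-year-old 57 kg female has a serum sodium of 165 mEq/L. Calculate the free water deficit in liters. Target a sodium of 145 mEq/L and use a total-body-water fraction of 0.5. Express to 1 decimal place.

3.9 L

TBW = 0.5 · 57 = 28.5 L
Free water deficit = TBW · (Na/145 − 1)
= 28.5 · (165/145 − 1)
= 28.5 · 0.1379
= 3.93 L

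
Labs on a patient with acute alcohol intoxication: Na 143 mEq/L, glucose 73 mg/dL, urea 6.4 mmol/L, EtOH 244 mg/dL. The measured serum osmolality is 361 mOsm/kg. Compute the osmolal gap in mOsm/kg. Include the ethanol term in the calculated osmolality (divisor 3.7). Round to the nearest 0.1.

Calculated osmolality = 2·Na + glucose/18 + urea + ethanol/3.7
= 2·143 + 73/18 + 6.4 + 244/3.7
= 286 + 4.06 + 6.40 + 65.95
= 362.41 mOsm/kg ≈ 362.4 mOsm/kg
Osmolar gap = measured − calculated = 361 − 362.4 = -1.4 mOsm/kg

-1.4 mOsm/kg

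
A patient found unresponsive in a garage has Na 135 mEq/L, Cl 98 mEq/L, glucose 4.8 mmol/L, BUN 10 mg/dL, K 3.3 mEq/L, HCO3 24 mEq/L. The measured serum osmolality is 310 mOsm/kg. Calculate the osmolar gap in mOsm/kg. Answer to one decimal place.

Calculated osmolality = 2·Na + glucose + BUN/2.8
= 2·135 + 4.8 + 10/2.8
= 270 + 4.80 + 3.57
= 278.37 mOsm/kg ≈ 278.4 mOsm/kg
Osmolar gap = measured − calculated = 310 − 278.4 = 31.6 mOsm/kg

31.6 mOsm/kg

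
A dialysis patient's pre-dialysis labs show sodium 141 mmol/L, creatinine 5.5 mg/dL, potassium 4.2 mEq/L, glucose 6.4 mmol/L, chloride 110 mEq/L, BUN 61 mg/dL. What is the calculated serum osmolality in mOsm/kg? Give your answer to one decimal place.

Calculated osmolality = 2·Na + glucose + BUN/2.8
= 2·141 + 6.4 + 61/2.8
= 282 + 6.40 + 21.79
= 310.19 mOsm/kg

310.2 mOsm/kg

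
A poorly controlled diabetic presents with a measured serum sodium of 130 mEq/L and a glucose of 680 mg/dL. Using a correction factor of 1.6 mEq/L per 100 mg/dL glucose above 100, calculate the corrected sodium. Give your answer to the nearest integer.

Corrected Na = measured Na + 1.6 · (glucose − 100)/100
= 130 + 1.6 · (680 − 100)/100
= 130 + 9.3
= 139.3 mEq/L

139 mEq/L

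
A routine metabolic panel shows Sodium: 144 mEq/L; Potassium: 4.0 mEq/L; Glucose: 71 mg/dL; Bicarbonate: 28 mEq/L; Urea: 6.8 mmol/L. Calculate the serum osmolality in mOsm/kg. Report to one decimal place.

298.7 mOsm/kg

Calculated osmolality = 2·Na + glucose/18 + urea
= 2·144 + 71/18 + 6.8
= 288 + 3.94 + 6.80
= 298.74 mOsm/kg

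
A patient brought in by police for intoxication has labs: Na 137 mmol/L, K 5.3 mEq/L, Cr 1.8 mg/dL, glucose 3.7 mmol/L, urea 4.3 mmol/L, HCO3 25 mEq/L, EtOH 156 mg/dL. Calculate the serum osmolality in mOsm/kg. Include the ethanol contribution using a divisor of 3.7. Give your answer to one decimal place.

324.2 mOsm/kg

Calculated osmolality = 2·Na + glucose + urea + ethanol/3.7
= 2·137 + 3.7 + 4.3 + 156/3.7
= 274 + 3.70 + 4.30 + 42.16
= 324.16 mOsm/kg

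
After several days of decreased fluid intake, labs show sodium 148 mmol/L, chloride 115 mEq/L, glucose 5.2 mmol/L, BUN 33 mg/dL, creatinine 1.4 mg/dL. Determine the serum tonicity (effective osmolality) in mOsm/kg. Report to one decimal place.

Effective osmolality excludes urea (freely permeant across cell membranes):
2·Na + glucose
= 2·148 + 5.2
= 296 + 5.2
= 301.2 mOsm/kg

301.2 mOsm/kg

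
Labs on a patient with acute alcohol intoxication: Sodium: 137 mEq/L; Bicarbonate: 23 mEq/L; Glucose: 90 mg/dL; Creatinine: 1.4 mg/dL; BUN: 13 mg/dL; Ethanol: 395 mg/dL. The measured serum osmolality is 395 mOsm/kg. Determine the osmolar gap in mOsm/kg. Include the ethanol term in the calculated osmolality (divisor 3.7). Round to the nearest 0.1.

Calculated osmolality = 2·Na + glucose/18 + BUN/2.8 + ethanol/3.7
= 2·137 + 90/18 + 13/2.8 + 395/3.7
= 274 + 5 + 4.64 + 106.76
= 390.4 mOsm/kg ≈ 390.4 mOsm/kg
Osmolar gap = measured − calculated = 395 − 390.4 = 4.6 mOsm/kg

4.6 mOsm/kg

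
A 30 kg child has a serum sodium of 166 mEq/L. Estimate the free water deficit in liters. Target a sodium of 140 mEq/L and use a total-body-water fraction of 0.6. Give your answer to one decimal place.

3.3 L

TBW = 0.6 · 30 = 18 L
Free water deficit = TBW · (Na/140 − 1)
= 18 · (166/140 − 1)
= 18 · 0.1857
= 3.34 L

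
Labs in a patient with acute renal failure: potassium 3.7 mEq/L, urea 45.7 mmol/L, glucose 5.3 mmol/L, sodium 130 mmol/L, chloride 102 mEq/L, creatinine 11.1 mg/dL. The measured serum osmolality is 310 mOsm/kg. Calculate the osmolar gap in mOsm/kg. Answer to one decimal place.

Calculated osmolality = 2·Na + glucose + urea
= 2·130 + 5.3 + 45.7
= 260 + 5.30 + 45.70
= 311 mOsm/kg ≈ 311.0 mOsm/kg
Osmolar gap = measured − calculated = 310 − 311.0 = -1.0 mOsm/kg

-1.0 mOsm/kg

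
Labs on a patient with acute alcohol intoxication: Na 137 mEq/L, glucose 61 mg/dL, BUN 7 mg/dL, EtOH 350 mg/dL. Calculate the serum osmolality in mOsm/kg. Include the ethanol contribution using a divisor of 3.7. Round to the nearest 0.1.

Calculated osmolality = 2·Na + glucose/18 + BUN/2.8 + ethanol/3.7
= 2·137 + 61/18 + 7/2.8 + 350/3.7
= 274 + 3.39 + 2.50 + 94.59
= 374.48 mOsm/kg

374.5 mOsm/kg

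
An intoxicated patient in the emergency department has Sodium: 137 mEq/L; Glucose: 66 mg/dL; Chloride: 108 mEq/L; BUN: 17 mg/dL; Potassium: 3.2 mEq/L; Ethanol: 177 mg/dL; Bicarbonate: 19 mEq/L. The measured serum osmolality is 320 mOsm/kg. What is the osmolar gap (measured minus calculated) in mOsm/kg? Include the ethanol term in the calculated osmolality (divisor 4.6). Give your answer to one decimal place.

Calculated osmolality = 2·Na + glucose/18 + BUN/2.8 + ethanol/4.6
= 2·137 + 66/18 + 17/2.8 + 177/4.6
= 274 + 3.67 + 6.07 + 38.48
= 322.22 mOsm/kg ≈ 322.2 mOsm/kg
Osmolar gap = measured − calculated = 320 − 322.2 = -2.2 mOsm/kg

-2.2 mOsm/kg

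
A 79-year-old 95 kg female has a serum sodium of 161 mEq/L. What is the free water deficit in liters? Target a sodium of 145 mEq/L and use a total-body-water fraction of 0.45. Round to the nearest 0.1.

4.7 L

TBW = 0.45 · 95 = 42.75 L
Free water deficit = TBW · (Na/145 − 1)
= 42.75 · (161/145 − 1)
= 42.75 · 0.1103
= 4.72 L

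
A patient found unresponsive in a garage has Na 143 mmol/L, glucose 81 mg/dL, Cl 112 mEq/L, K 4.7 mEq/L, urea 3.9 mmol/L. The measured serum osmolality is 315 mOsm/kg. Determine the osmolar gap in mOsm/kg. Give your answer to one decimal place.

20.6 mOsm/kg

Calculated osmolality = 2·Na + glucose/18 + urea
= 2·143 + 81/18 + 3.9
= 286 + 4.50 + 3.90
= 294.4 mOsm/kg ≈ 294.4 mOsm/kg
Osmolar gap = measured − calculated = 315 − 294.4 = 20.6 mOsm/kg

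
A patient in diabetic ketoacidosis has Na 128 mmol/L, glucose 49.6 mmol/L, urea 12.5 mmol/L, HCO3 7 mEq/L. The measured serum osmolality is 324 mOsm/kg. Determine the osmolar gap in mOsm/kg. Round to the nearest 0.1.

5.9 mOsm/kg

Calculated osmolality = 2·Na + glucose + urea
= 2·128 + 49.6 + 12.5
= 256 + 49.60 + 12.50
= 318.1 mOsm/kg ≈ 318.1 mOsm/kg
Osmolar gap = measured − calculated = 324 − 318.1 = 5.9 mOsm/kg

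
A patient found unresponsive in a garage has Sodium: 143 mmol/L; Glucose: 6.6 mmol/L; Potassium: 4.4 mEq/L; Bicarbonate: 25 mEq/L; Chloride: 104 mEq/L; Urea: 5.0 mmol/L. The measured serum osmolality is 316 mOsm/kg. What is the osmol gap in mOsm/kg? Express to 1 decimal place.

18.4 mOsm/kg

Calculated osmolality = 2·Na + glucose + urea
= 2·143 + 6.6 + 5
= 286 + 6.60 + 5
= 297.6 mOsm/kg ≈ 297.6 mOsm/kg
Osmolar gap = measured − calculated = 316 − 297.6 = 18.4 mOsm/kg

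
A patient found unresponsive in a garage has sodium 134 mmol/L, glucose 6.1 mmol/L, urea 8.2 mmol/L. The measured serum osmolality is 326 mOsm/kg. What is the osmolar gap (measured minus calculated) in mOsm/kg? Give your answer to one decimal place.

43.7 mOsm/kg

Calculated osmolality = 2·Na + glucose + urea
= 2·134 + 6.1 + 8.2
= 268 + 6.10 + 8.20
= 282.3 mOsm/kg ≈ 282.3 mOsm/kg
Osmolar gap = measured − calculated = 326 − 282.3 = 43.7 mOsm/kg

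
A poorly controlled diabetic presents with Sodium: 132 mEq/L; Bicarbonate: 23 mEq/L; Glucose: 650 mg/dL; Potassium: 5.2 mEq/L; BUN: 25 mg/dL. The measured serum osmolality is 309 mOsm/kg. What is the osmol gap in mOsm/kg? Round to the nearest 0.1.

Calculated osmolality = 2·Na + glucose/18 + BUN/2.8
= 2·132 + 650/18 + 25/2.8
= 264 + 36.11 + 8.93
= 309.04 mOsm/kg ≈ 309.0 mOsm/kg
Osmolar gap = measured − calculated = 309 − 309.0 = 0.0 mOsm/kg

0.0 mOsm/kg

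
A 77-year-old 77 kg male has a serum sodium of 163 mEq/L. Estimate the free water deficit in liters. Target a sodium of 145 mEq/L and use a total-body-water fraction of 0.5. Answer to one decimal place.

4.8 L

TBW = 0.5 · 77 = 38.5 L
Free water deficit = TBW · (Na/145 − 1)
= 38.5 · (163/145 − 1)
= 38.5 · 0.1241
= 4.78 L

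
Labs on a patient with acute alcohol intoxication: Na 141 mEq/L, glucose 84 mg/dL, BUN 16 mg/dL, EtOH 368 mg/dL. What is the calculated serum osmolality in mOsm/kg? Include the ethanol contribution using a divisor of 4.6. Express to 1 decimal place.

Calculated osmolality = 2·Na + glucose/18 + BUN/2.8 + ethanol/4.6
= 2·141 + 84/18 + 16/2.8 + 368/4.6
= 282 + 4.67 + 5.71 + 80
= 372.38 mOsm/kg

372.4 mOsm/kg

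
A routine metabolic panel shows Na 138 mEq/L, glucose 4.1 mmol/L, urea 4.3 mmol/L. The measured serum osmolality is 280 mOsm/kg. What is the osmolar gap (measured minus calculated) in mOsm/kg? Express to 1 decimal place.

-4.4 mOsm/kg

Calculated osmolality = 2·Na + glucose + urea
= 2·138 + 4.1 + 4.3
= 276 + 4.10 + 4.30
= 284.4 mOsm/kg ≈ 284.4 mOsm/kg
Osmolar gap = measured − calculated = 280 − 284.4 = -4.4 mOsm/kg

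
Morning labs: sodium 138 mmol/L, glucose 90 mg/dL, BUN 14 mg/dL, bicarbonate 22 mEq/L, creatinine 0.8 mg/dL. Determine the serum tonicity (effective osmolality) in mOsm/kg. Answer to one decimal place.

Effective osmolality excludes urea (freely permeant across cell membranes):
2·Na + glucose/18
= 2·138 + 90/18
= 276 + 5
= 281 mOsm/kg

281.0 mOsm/kg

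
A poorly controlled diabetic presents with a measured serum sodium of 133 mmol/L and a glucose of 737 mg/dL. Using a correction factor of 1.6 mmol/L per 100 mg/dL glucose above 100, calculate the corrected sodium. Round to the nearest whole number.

143 mmol/L

Corrected Na = measured Na + 1.6 · (glucose − 100)/100
= 133 + 1.6 · (737 − 100)/100
= 133 + 10.2
= 143.2 mmol/L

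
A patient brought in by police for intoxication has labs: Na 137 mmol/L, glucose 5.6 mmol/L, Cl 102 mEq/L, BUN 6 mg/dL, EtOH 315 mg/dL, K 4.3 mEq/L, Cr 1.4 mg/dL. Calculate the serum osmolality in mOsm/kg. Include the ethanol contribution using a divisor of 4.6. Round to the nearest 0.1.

350.2 mOsm/kg

Calculated osmolality = 2·Na + glucose + BUN/2.8 + ethanol/4.6
= 2·137 + 5.6 + 6/2.8 + 315/4.6
= 274 + 5.60 + 2.14 + 68.48
= 350.22 mOsm/kg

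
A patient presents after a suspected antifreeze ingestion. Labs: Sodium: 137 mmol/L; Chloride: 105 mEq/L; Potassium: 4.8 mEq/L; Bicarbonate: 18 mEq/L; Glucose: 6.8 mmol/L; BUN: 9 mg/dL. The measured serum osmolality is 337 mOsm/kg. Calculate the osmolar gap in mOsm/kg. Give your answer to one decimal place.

Calculated osmolality = 2·Na + glucose + BUN/2.8
= 2·137 + 6.8 + 9/2.8
= 274 + 6.80 + 3.21
= 284.01 mOsm/kg ≈ 284.0 mOsm/kg
Osmolar gap = measured − calculated = 337 − 284.0 = 53.0 mOsm/kg

53.0 mOsm/kg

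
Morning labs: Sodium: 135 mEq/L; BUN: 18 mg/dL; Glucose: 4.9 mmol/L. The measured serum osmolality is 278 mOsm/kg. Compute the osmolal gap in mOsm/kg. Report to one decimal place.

-3.3 mOsm/kg

Calculated osmolality = 2·Na + glucose + BUN/2.8
= 2·135 + 4.9 + 18/2.8
= 270 + 4.90 + 6.43
= 281.33 mOsm/kg ≈ 281.3 mOsm/kg
Osmolar gap = measured − calculated = 278 − 281.3 = -3.3 mOsm/kg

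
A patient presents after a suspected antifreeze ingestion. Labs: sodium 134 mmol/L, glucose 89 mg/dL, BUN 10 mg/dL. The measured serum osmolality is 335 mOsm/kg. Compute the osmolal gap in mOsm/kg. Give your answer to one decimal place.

Calculated osmolality = 2·Na + glucose/18 + BUN/2.8
= 2·134 + 89/18 + 10/2.8
= 268 + 4.94 + 3.57
= 276.51 mOsm/kg ≈ 276.5 mOsm/kg
Osmolar gap = measured − calculated = 335 − 276.5 = 58.5 mOsm/kg

58.5 mOsm/kg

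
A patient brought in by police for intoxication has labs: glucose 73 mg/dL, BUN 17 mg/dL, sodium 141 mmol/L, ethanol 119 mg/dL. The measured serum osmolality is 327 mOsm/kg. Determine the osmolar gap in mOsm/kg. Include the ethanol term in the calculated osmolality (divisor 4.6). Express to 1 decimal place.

Calculated osmolality = 2·Na + glucose/18 + BUN/2.8 + ethanol/4.6
= 2·141 + 73/18 + 17/2.8 + 119/4.6
= 282 + 4.06 + 6.07 + 25.87
= 318 mOsm/kg ≈ 318.0 mOsm/kg
Osmolar gap = measured − calculated = 327 − 318.0 = 9.0 mOsm/kg

9.0 mOsm/kg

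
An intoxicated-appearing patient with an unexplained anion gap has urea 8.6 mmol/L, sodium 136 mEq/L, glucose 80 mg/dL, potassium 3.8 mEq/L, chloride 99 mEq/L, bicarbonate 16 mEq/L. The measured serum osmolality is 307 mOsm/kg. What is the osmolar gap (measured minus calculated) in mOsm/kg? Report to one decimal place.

Calculated osmolality = 2·Na + glucose/18 + urea
= 2·136 + 80/18 + 8.6
= 272 + 4.44 + 8.60
= 285.04 mOsm/kg ≈ 285.0 mOsm/kg
Osmolar gap = measured − calculated = 307 − 285.0 = 22.0 mOsm/kg

22.0 mOsm/kg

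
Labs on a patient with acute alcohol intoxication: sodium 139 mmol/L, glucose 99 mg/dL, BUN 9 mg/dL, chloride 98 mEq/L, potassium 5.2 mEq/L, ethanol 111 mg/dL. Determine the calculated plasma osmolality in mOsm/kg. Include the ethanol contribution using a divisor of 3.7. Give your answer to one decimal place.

Calculated osmolality = 2·Na + glucose/18 + BUN/2.8 + ethanol/3.7
= 2·139 + 99/18 + 9/2.8 + 111/3.7
= 278 + 5.50 + 3.21 + 30
= 316.71 mOsm/kg

316.7 mOsm/kg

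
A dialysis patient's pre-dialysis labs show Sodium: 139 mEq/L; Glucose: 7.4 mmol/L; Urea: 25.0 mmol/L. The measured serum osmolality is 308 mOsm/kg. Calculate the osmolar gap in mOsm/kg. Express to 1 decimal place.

-2.4 mOsm/kg

Calculated osmolality = 2·Na + glucose + urea
= 2·139 + 7.4 + 25
= 278 + 7.40 + 25
= 310.4 mOsm/kg ≈ 310.4 mOsm/kg
Osmolar gap = measured − calculated = 308 − 310.4 = -2.4 mOsm/kg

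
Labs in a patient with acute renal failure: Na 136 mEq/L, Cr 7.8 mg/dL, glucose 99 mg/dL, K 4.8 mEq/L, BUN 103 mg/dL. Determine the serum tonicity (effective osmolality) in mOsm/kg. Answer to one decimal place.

Effective osmolality excludes urea (freely permeant across cell membranes):
2·Na + glucose/18
= 2·136 + 99/18
= 272 + 5.5
= 277.5 mOsm/kg

277.5 mOsm/kg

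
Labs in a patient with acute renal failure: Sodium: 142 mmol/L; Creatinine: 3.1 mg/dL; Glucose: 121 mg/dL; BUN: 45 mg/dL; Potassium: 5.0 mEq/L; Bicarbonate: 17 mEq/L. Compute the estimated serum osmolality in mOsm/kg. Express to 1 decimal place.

306.8 mOsm/kg

Calculated osmolality = 2·Na + glucose/18 + BUN/2.8
= 2·142 + 121/18 + 45/2.8
= 284 + 6.72 + 16.07
= 306.79 mOsm/kg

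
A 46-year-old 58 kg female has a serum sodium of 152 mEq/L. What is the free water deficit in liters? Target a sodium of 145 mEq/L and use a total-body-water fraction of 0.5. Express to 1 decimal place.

TBW = 0.5 · 58 = 29 L
Free water deficit = TBW · (Na/145 − 1)
= 29 · (152/145 − 1)
= 29 · 0.0483
= 1.4 L

1.4 L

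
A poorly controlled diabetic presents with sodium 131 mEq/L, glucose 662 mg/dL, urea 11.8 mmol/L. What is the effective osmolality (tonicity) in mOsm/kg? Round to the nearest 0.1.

298.8 mOsm/kg

Effective osmolality excludes urea (freely permeant across cell membranes):
2·Na + glucose/18
= 2·131 + 662/18
= 262 + 36.78
= 298.78 mOsm/kg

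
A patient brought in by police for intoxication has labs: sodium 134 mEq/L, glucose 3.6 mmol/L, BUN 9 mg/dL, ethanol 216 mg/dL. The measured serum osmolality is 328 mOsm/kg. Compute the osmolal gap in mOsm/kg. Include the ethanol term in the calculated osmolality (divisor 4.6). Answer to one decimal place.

Calculated osmolality = 2·Na + glucose + BUN/2.8 + ethanol/4.6
= 2·134 + 3.6 + 9/2.8 + 216/4.6
= 268 + 3.60 + 3.21 + 46.96
= 321.77 mOsm/kg ≈ 321.8 mOsm/kg
Osmolar gap = measured − calculated = 328 − 321.8 = 6.2 mOsm/kg

6.2 mOsm/kg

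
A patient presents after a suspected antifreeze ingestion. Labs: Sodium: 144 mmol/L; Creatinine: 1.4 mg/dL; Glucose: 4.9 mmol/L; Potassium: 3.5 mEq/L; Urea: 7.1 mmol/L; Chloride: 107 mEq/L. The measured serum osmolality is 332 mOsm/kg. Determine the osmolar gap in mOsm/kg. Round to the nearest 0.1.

Calculated osmolality = 2·Na + glucose + urea
= 2·144 + 4.9 + 7.1
= 288 + 4.90 + 7.10
= 300 mOsm/kg ≈ 300.0 mOsm/kg
Osmolar gap = measured − calculated = 332 − 300.0 = 32.0 mOsm/kg

32.0 mOsm/kg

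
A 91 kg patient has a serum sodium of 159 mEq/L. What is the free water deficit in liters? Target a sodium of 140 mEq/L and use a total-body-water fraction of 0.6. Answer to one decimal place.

TBW = 0.6 · 91 = 54.6 L
Free water deficit = TBW · (Na/140 − 1)
= 54.6 · (159/140 − 1)
= 54.6 · 0.1357
= 7.41 L

7.4 L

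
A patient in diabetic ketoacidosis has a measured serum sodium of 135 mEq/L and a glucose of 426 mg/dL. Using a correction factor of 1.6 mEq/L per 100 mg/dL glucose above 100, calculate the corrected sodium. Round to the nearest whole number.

Corrected Na = measured Na + 1.6 · (glucose − 100)/100
= 135 + 1.6 · (426 − 100)/100
= 135 + 5.2
= 140.2 mEq/L

140 mEq/L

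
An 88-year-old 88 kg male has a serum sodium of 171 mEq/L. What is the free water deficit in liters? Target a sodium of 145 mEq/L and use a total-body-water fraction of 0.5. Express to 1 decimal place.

7.9 L

TBW = 0.5 · 88 = 44 L
Free water deficit = TBW · (Na/145 − 1)
= 44 · (171/145 − 1)
= 44 · 0.1793
= 7.89 L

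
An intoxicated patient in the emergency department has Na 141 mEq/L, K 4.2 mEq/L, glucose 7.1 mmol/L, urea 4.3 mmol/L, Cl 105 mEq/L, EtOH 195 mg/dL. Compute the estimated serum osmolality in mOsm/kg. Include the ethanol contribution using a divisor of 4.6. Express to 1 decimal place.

Calculated osmolality = 2·Na + glucose + urea + ethanol/4.6
= 2·141 + 7.1 + 4.3 + 195/4.6
= 282 + 7.10 + 4.30 + 42.39
= 335.79 mOsm/kg

335.8 mOsm/kg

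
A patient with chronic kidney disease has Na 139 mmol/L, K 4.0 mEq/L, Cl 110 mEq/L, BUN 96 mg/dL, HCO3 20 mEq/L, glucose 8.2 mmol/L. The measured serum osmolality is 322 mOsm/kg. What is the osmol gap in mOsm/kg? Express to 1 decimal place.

1.5 mOsm/kg

Calculated osmolality = 2·Na + glucose + BUN/2.8
= 2·139 + 8.2 + 96/2.8
= 278 + 8.20 + 34.29
= 320.49 mOsm/kg ≈ 320.5 mOsm/kg
Osmolar gap = measured − calculated = 322 − 320.5 = 1.5 mOsm/kg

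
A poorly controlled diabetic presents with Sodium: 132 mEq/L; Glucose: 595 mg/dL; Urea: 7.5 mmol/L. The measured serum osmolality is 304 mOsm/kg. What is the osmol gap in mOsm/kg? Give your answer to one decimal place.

-0.6 mOsm/kg

Calculated osmolality = 2·Na + glucose/18 + urea
= 2·132 + 595/18 + 7.5
= 264 + 33.06 + 7.50
= 304.56 mOsm/kg ≈ 304.6 mOsm/kg
Osmolar gap = measured − calculated = 304 − 304.6 = -0.6 mOsm/kg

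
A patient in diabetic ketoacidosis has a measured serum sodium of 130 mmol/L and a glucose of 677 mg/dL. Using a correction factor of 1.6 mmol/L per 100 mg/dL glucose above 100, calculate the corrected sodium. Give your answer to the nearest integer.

139 mmol/L

Corrected Na = measured Na + 1.6 · (glucose − 100)/100
= 130 + 1.6 · (677 − 100)/100
= 130 + 9.2
= 139.2 mmol/L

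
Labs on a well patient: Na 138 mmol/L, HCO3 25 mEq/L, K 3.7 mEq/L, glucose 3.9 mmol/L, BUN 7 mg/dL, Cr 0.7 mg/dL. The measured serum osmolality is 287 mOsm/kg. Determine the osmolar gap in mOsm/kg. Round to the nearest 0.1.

Calculated osmolality = 2·Na + glucose + BUN/2.8
= 2·138 + 3.9 + 7/2.8
= 276 + 3.90 + 2.50
= 282.4 mOsm/kg ≈ 282.4 mOsm/kg
Osmolar gap = measured − calculated = 287 − 282.4 = 4.6 mOsm/kg

4.6 mOsm/kg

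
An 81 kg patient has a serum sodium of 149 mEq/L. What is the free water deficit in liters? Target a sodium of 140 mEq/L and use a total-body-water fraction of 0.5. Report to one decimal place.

TBW = 0.5 · 81 = 40.5 L
Free water deficit = TBW · (Na/140 − 1)
= 40.5 · (149/140 − 1)
= 40.5 · 0.0643
= 2.6 L

2.6 L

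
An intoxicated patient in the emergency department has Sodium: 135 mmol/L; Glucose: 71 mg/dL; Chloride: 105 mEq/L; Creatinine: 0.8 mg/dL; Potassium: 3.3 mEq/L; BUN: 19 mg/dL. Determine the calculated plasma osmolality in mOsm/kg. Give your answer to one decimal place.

Calculated osmolality = 2·Na + glucose/18 + BUN/2.8
= 2·135 + 71/18 + 19/2.8
= 270 + 3.94 + 6.79
= 280.73 mOsm/kg

280.7 mOsm/kg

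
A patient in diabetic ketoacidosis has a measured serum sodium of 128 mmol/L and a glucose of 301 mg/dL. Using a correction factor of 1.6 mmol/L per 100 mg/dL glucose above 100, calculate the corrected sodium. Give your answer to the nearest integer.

131 mmol/L

Corrected Na = measured Na + 1.6 · (glucose − 100)/100
= 128 + 1.6 · (301 − 100)/100
= 128 + 3.2
= 131.2 mmol/L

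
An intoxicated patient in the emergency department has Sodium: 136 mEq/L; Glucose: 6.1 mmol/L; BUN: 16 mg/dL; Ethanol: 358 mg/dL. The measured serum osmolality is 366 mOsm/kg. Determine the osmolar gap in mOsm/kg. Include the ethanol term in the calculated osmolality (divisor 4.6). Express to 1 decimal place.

Calculated osmolality = 2·Na + glucose + BUN/2.8 + ethanol/4.6
= 2·136 + 6.1 + 16/2.8 + 358/4.6
= 272 + 6.10 + 5.71 + 77.83
= 361.64 mOsm/kg ≈ 361.6 mOsm/kg
Osmolar gap = measured − calculated = 366 − 361.6 = 4.4 mOsm/kg

4.4 mOsm/kg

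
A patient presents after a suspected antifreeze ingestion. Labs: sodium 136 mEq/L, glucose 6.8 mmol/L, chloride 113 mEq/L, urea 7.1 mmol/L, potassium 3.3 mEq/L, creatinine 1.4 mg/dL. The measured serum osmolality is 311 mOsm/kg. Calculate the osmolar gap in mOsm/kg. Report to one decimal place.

Calculated osmolality = 2·Na + glucose + urea
= 2·136 + 6.8 + 7.1
= 272 + 6.80 + 7.10
= 285.9 mOsm/kg ≈ 285.9 mOsm/kg
Osmolar gap = measured − calculated = 311 − 285.9 = 25.1 mOsm/kg

25.1 mOsm/kg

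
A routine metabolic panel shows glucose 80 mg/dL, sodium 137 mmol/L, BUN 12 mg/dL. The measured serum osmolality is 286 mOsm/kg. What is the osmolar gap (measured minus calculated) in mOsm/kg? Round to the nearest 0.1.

Calculated osmolality = 2·Na + glucose/18 + BUN/2.8
= 2·137 + 80/18 + 12/2.8
= 274 + 4.44 + 4.29
= 282.73 mOsm/kg ≈ 282.7 mOsm/kg
Osmolar gap = measured − calculated = 286 − 282.7 = 3.3 mOsm/kg

3.3 mOsm/kg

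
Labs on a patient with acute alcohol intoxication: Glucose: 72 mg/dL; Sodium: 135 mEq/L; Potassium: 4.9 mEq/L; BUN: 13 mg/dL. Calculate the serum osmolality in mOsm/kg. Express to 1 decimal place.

278.6 mOsm/kg

Calculated osmolality = 2·Na + glucose/18 + BUN/2.8
= 2·135 + 72/18 + 13/2.8
= 270 + 4 + 4.64
= 278.64 mOsm/kg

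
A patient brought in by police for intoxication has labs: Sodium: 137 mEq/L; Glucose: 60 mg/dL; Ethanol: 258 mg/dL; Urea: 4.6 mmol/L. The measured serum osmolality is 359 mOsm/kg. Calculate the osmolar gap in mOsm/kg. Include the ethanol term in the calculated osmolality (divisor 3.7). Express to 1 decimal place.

Calculated osmolality = 2·Na + glucose/18 + urea + ethanol/3.7
= 2·137 + 60/18 + 4.6 + 258/3.7
= 274 + 3.33 + 4.60 + 69.73
= 351.66 mOsm/kg ≈ 351.7 mOsm/kg
Osmolar gap = measured − calculated = 359 − 351.7 = 7.3 mOsm/kg

7.3 mOsm/kg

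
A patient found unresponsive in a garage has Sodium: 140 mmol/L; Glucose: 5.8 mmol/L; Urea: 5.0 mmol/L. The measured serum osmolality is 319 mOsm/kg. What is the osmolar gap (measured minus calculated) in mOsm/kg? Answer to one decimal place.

28.2 mOsm/kg

Calculated osmolality = 2·Na + glucose + urea
= 2·140 + 5.8 + 5
= 280 + 5.80 + 5
= 290.8 mOsm/kg ≈ 290.8 mOsm/kg
Osmolar gap = measured − calculated = 319 − 290.8 = 28.2 mOsm/kg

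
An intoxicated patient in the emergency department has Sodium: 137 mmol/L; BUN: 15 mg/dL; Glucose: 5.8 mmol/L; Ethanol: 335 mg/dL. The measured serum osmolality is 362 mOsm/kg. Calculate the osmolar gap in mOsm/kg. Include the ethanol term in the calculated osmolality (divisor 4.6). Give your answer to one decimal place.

4.0 mOsm/kg

Calculated osmolality = 2·Na + glucose + BUN/2.8 + ethanol/4.6
= 2·137 + 5.8 + 15/2.8 + 335/4.6
= 274 + 5.80 + 5.36 + 72.83
= 357.99 mOsm/kg ≈ 358.0 mOsm/kg
Osmolar gap = measured − calculated = 362 − 358.0 = 4.0 mOsm/kg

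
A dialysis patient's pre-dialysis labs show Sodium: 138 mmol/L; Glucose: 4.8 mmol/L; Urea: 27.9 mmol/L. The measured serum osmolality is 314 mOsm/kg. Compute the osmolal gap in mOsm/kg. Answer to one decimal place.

Calculated osmolality = 2·Na + glucose + urea
= 2·138 + 4.8 + 27.9
= 276 + 4.80 + 27.90
= 308.7 mOsm/kg ≈ 308.7 mOsm/kg
Osmolar gap = measured − calculated = 314 − 308.7 = 5.3 mOsm/kg

5.3 mOsm/kg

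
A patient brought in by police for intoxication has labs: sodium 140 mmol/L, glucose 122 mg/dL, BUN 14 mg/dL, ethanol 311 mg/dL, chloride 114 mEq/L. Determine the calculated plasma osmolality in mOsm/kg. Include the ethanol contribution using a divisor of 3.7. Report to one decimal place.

375.8 mOsm/kg

Calculated osmolality = 2·Na + glucose/18 + BUN/2.8 + ethanol/3.7
= 2·140 + 122/18 + 14/2.8 + 311/3.7
= 280 + 6.78 + 5 + 84.05
= 375.83 mOsm/kg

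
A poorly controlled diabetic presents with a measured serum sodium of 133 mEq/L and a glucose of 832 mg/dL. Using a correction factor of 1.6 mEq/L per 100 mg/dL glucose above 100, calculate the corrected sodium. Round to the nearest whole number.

145 mEq/L

Corrected Na = measured Na + 1.6 · (glucose − 100)/100
= 133 + 1.6 · (832 − 100)/100
= 133 + 11.7
= 144.7 mEq/L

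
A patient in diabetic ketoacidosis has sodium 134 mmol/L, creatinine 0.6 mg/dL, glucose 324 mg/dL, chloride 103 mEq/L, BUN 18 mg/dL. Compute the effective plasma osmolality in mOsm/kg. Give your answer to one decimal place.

Effective osmolality excludes urea (freely permeant across cell membranes):
2·Na + glucose/18
= 2·134 + 324/18
= 268 + 18
= 286 mOsm/kg

286.0 mOsm/kg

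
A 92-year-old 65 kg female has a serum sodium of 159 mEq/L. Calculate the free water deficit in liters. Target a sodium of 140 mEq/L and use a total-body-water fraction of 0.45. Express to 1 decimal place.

TBW = 0.45 · 65 = 29.25 L
Free water deficit = TBW · (Na/140 − 1)
= 29.25 · (159/140 − 1)
= 29.25 · 0.1357
= 3.97 L

4.0 L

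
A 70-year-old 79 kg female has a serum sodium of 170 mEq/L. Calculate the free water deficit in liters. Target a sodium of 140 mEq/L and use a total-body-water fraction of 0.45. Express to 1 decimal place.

7.6 L

TBW = 0.45 · 79 = 35.55 L
Free water deficit = TBW · (Na/140 − 1)
= 35.55 · (170/140 − 1)
= 35.55 · 0.2143
= 7.62 L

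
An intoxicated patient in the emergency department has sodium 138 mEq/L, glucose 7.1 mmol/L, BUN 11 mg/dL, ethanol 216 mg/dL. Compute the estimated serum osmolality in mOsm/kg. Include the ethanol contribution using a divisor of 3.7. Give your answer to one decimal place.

345.4 mOsm/kg

Calculated osmolality = 2·Na + glucose + BUN/2.8 + ethanol/3.7
= 2·138 + 7.1 + 11/2.8 + 216/3.7
= 276 + 7.10 + 3.93 + 58.38
= 345.41 mOsm/kg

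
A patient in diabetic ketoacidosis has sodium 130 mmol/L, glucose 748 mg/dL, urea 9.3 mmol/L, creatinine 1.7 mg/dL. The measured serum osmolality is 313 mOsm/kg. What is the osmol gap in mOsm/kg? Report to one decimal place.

Calculated osmolality = 2·Na + glucose/18 + urea
= 2·130 + 748/18 + 9.3
= 260 + 41.56 + 9.30
= 310.86 mOsm/kg ≈ 310.9 mOsm/kg
Osmolar gap = measured − calculated = 313 − 310.9 = 2.1 mOsm/kg

2.1 mOsm/kg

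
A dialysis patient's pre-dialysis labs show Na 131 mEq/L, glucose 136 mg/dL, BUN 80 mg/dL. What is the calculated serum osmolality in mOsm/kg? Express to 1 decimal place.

Calculated osmolality = 2·Na + glucose/18 + BUN/2.8
= 2·131 + 136/18 + 80/2.8
= 262 + 7.56 + 28.57
= 298.13 mOsm/kg

298.1 mOsm/kg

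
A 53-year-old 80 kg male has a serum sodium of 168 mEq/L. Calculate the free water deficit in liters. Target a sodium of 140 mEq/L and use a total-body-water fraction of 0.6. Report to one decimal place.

TBW = 0.6 · 80 = 48 L
Free water deficit = TBW · (Na/140 − 1)
= 48 · (168/140 − 1)
= 48 · 0.2
= 9.6 L

9.6 L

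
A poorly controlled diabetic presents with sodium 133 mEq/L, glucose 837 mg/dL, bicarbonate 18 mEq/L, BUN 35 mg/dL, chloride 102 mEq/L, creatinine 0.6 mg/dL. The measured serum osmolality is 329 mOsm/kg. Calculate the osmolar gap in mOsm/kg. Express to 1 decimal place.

4.0 mOsm/kg

Calculated osmolality = 2·Na + glucose/18 + BUN/2.8
= 2·133 + 837/18 + 35/2.8
= 266 + 46.50 + 12.50
= 325 mOsm/kg ≈ 325.0 mOsm/kg
Osmolar gap = measured − calculated = 329 − 325.0 = 4.0 mOsm/kg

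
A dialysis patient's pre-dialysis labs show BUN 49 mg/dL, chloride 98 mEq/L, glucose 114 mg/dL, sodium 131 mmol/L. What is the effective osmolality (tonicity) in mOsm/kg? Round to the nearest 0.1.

268.3 mOsm/kg

Effective osmolality excludes urea (freely permeant across cell membranes):
2·Na + glucose/18
= 2·131 + 114/18
= 262 + 6.33
= 268.33 mOsm/kg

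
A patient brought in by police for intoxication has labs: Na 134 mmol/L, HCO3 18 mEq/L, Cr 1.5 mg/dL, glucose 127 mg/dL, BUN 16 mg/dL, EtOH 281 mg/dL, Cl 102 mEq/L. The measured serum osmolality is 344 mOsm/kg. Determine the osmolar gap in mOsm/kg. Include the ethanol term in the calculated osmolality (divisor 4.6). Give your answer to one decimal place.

Calculated osmolality = 2·Na + glucose/18 + BUN/2.8 + ethanol/4.6
= 2·134 + 127/18 + 16/2.8 + 281/4.6
= 268 + 7.06 + 5.71 + 61.09
= 341.86 mOsm/kg ≈ 341.9 mOsm/kg
Osmolar gap = measured − calculated = 344 − 341.9 = 2.1 mOsm/kg

2.1 mOsm/kg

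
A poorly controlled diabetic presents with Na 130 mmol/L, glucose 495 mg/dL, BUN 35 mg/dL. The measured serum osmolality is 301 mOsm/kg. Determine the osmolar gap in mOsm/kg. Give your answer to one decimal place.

Calculated osmolality = 2·Na + glucose/18 + BUN/2.8
= 2·130 + 495/18 + 35/2.8
= 260 + 27.50 + 12.50
= 300 mOsm/kg ≈ 300.0 mOsm/kg
Osmolar gap = measured − calculated = 301 − 300.0 = 1.0 mOsm/kg

1.0 mOsm/kg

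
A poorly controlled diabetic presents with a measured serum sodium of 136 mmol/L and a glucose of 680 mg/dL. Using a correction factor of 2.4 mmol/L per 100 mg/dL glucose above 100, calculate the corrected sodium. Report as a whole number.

Corrected Na = measured Na + 2.4 · (glucose − 100)/100
= 136 + 2.4 · (680 − 100)/100
= 136 + 13.9
= 149.9 mmol/L

150 mmol/L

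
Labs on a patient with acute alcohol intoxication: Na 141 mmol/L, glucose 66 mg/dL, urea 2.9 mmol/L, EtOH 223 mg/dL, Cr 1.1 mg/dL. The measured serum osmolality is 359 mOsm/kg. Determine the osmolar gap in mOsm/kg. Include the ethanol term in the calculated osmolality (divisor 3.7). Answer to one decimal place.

Calculated osmolality = 2·Na + glucose/18 + urea + ethanol/3.7
= 2·141 + 66/18 + 2.9 + 223/3.7
= 282 + 3.67 + 2.90 + 60.27
= 348.84 mOsm/kg ≈ 348.8 mOsm/kg
Osmolar gap = measured − calculated = 359 − 348.8 = 10.2 mOsm/kg

10.2 mOsm/kg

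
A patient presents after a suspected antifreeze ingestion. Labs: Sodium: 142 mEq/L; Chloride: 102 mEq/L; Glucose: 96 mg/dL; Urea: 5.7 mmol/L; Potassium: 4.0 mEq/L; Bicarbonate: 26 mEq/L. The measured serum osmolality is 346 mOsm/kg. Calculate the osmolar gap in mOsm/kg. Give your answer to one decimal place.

Calculated osmolality = 2·Na + glucose/18 + urea
= 2·142 + 96/18 + 5.7
= 284 + 5.33 + 5.70
= 295.03 mOsm/kg ≈ 295.0 mOsm/kg
Osmolar gap = measured − calculated = 346 − 295.0 = 51.0 mOsm/kg

51.0 mOsm/kg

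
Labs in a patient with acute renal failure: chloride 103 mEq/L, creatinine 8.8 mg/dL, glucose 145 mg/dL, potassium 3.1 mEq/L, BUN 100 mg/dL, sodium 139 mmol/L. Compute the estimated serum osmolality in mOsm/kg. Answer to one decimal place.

321.8 mOsm/kg

Calculated osmolality = 2·Na + glucose/18 + BUN/2.8
= 2·139 + 145/18 + 100/2.8
= 278 + 8.06 + 35.71
= 321.77 mOsm/kg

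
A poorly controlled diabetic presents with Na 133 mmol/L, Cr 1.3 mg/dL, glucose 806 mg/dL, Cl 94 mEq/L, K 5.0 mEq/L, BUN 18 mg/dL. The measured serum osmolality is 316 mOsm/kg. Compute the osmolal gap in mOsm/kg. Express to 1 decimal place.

Calculated osmolality = 2·Na + glucose/18 + BUN/2.8
= 2·133 + 806/18 + 18/2.8
= 266 + 44.78 + 6.43
= 317.21 mOsm/kg ≈ 317.2 mOsm/kg
Osmolar gap = measured − calculated = 316 − 317.2 = -1.2 mOsm/kg

-1.2 mOsm/kg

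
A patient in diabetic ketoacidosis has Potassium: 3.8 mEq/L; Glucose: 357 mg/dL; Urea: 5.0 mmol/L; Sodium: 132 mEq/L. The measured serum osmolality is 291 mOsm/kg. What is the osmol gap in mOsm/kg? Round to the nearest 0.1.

Calculated osmolality = 2·Na + glucose/18 + urea
= 2·132 + 357/18 + 5
= 264 + 19.83 + 5
= 288.83 mOsm/kg ≈ 288.8 mOsm/kg
Osmolar gap = measured − calculated = 291 − 288.8 = 2.2 mOsm/kg

2.2 mOsm/kg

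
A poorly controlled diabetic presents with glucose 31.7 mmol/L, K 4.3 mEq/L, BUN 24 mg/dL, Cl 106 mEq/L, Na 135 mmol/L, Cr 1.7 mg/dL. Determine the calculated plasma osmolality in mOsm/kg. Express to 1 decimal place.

Calculated osmolality = 2·Na + glucose + BUN/2.8
= 2·135 + 31.7 + 24/2.8
= 270 + 31.70 + 8.57
= 310.27 mOsm/kg

310.3 mOsm/kg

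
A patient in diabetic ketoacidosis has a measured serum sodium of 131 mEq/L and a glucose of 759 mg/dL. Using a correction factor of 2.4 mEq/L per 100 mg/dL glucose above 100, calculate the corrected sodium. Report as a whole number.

147 mEq/L

Corrected Na = measured Na + 2.4 · (glucose − 100)/100
= 131 + 2.4 · (759 − 100)/100
= 131 + 15.8
= 146.8 mEq/L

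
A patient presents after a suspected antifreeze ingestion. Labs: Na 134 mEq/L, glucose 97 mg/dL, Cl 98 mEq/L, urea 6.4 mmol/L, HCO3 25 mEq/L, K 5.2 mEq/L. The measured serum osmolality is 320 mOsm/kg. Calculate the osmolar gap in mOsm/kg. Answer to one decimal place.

Calculated osmolality = 2·Na + glucose/18 + urea
= 2·134 + 97/18 + 6.4
= 268 + 5.39 + 6.40
= 279.79 mOsm/kg ≈ 279.8 mOsm/kg
Osmolar gap = measured − calculated = 320 − 279.8 = 40.2 mOsm/kg

40.2 mOsm/kg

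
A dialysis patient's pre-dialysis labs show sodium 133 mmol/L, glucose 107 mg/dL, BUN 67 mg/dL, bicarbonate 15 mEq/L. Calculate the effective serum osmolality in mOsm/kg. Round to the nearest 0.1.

271.9 mOsm/kg

Effective osmolality excludes urea (freely permeant across cell membranes):
2·Na + glucose/18
= 2·133 + 107/18
= 266 + 5.94
= 271.94 mOsm/kg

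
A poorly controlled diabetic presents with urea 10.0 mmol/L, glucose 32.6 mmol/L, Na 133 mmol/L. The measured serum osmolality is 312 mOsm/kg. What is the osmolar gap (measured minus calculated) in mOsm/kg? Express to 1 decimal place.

3.4 mOsm/kg

Calculated osmolality = 2·Na + glucose + urea
= 2·133 + 32.6 + 10
= 266 + 32.60 + 10
= 308.6 mOsm/kg ≈ 308.6 mOsm/kg
Osmolar gap = measured − calculated = 312 − 308.6 = 3.4 mOsm/kg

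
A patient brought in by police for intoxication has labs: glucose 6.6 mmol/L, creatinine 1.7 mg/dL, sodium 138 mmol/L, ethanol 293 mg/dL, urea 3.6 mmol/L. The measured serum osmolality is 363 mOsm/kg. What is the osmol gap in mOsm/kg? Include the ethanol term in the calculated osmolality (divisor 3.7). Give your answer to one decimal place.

-2.4 mOsm/kg

Calculated osmolality = 2·Na + glucose + urea + ethanol/3.7
= 2·138 + 6.6 + 3.6 + 293/3.7
= 276 + 6.60 + 3.60 + 79.19
= 365.39 mOsm/kg ≈ 365.4 mOsm/kg
Osmolar gap = measured − calculated = 363 − 365.4 = -2.4 mOsm/kg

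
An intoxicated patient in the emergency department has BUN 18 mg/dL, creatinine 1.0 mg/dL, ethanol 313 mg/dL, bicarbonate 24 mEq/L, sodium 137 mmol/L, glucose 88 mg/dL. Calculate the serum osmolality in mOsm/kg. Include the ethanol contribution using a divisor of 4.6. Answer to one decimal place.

Calculated osmolality = 2·Na + glucose/18 + BUN/2.8 + ethanol/4.6
= 2·137 + 88/18 + 18/2.8 + 313/4.6
= 274 + 4.89 + 6.43 + 68.04
= 353.36 mOsm/kg

353.4 mOsm/kg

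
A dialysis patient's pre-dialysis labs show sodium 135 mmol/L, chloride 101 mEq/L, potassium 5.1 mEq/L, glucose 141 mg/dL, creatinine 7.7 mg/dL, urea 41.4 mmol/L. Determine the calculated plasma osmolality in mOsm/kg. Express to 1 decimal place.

319.2 mOsm/kg

Calculated osmolality = 2·Na + glucose/18 + urea
= 2·135 + 141/18 + 41.4
= 270 + 7.83 + 41.40
= 319.23 mOsm/kg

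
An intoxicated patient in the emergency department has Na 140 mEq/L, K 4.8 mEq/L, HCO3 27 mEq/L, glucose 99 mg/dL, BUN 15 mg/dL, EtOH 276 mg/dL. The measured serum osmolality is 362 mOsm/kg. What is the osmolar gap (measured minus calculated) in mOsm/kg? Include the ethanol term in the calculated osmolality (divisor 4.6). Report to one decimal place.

11.1 mOsm/kg

Calculated osmolality = 2·Na + glucose/18 + BUN/2.8 + ethanol/4.6
= 2·140 + 99/18 + 15/2.8 + 276/4.6
= 280 + 5.50 + 5.36 + 60
= 350.86 mOsm/kg ≈ 350.9 mOsm/kg
Osmolar gap = measured − calculated = 362 − 350.9 = 11.1 mOsm/kg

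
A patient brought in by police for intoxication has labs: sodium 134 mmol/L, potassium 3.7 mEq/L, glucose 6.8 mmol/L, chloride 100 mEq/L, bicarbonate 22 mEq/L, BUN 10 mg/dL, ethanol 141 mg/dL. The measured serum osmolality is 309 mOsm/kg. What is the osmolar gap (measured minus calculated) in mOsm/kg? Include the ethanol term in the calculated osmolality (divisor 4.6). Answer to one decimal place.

Calculated osmolality = 2·Na + glucose + BUN/2.8 + ethanol/4.6
= 2·134 + 6.8 + 10/2.8 + 141/4.6
= 268 + 6.80 + 3.57 + 30.65
= 309.02 mOsm/kg ≈ 309.0 mOsm/kg
Osmolar gap = measured − calculated = 309 − 309.0 = 0.0 mOsm/kg

0.0 mOsm/kg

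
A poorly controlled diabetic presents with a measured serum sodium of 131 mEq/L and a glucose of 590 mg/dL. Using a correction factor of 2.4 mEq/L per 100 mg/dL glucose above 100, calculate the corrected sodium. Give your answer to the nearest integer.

143 mEq/L

Corrected Na = measured Na + 2.4 · (glucose − 100)/100
= 131 + 2.4 · (590 − 100)/100
= 131 + 11.8
= 142.8 mEq/L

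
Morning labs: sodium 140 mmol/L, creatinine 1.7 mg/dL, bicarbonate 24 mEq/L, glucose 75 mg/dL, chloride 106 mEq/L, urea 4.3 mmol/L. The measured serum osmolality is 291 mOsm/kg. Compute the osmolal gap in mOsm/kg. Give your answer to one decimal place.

Calculated osmolality = 2·Na + glucose/18 + urea
= 2·140 + 75/18 + 4.3
= 280 + 4.17 + 4.30
= 288.47 mOsm/kg ≈ 288.5 mOsm/kg
Osmolar gap = measured − calculated = 291 − 288.5 = 2.5 mOsm/kg

2.5 mOsm/kg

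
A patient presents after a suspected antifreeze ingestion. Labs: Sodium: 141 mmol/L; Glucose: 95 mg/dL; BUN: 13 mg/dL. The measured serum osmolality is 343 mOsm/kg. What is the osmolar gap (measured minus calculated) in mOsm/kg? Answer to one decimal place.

Calculated osmolality = 2·Na + glucose/18 + BUN/2.8
= 2·141 + 95/18 + 13/2.8
= 282 + 5.28 + 4.64
= 291.92 mOsm/kg ≈ 291.9 mOsm/kg
Osmolar gap = measured − calculated = 343 − 291.9 = 51.1 mOsm/kg

51.1 mOsm/kg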